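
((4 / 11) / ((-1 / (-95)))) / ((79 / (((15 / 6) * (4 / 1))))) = 3800 / 869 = 4.37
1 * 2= 2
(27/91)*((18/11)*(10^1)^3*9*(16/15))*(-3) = -13996800/1001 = -13982.82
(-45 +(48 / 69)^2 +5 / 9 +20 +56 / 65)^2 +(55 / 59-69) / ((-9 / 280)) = 14980353606561584 / 5650346587275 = 2651.23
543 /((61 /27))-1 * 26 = 214.34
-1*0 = 0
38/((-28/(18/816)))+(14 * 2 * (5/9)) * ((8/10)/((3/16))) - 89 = -1164883/51408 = -22.66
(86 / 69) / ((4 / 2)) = 43 / 69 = 0.62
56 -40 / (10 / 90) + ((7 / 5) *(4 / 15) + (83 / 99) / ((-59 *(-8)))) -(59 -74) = -337171597 / 1168200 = -288.62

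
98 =98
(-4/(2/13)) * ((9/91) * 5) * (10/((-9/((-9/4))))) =-225/7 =-32.14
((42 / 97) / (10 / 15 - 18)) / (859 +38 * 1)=-21 / 754078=-0.00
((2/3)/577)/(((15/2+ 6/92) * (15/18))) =46/250995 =0.00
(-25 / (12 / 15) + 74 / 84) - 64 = -7927 / 84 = -94.37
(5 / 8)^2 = 25 / 64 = 0.39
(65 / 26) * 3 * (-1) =-7.50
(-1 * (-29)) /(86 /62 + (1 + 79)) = 31 /87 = 0.36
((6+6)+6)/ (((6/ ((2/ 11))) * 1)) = 6/ 11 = 0.55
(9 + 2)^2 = 121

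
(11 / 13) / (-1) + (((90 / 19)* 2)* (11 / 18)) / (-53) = -12507 / 13091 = -0.96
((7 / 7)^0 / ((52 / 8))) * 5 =10 / 13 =0.77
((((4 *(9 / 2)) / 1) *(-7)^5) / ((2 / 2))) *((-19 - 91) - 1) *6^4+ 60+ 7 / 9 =391681622851 / 9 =43520180316.78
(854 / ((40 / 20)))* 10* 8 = 34160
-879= -879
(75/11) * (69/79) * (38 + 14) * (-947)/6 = -42472950/869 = -48875.66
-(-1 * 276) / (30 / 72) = 3312 / 5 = 662.40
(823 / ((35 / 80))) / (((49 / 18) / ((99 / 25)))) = 23465376 / 8575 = 2736.49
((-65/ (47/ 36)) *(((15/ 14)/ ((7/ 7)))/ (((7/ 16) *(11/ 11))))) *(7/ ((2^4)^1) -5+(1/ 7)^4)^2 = -269524265829975/ 106210693624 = -2537.64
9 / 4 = 2.25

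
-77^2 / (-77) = 77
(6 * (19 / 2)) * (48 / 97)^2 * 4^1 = 525312 / 9409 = 55.83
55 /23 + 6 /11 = 743 /253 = 2.94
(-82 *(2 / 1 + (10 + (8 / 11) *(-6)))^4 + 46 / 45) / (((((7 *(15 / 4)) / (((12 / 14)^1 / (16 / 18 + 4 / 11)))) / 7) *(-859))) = 367427716708 / 6202559825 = 59.24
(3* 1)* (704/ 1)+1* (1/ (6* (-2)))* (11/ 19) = 481525/ 228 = 2111.95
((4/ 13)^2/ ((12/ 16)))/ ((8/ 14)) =112/ 507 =0.22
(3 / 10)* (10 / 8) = 0.38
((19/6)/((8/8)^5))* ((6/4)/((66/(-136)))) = -323/33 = -9.79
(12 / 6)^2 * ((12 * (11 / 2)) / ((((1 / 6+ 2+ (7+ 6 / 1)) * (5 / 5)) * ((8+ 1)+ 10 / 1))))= 1584 / 1729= 0.92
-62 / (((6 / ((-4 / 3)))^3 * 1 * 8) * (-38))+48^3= 1531809761 / 13851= 110592.00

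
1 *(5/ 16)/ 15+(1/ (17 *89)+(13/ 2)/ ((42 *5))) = 44437/ 847280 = 0.05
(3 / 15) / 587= 1 / 2935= 0.00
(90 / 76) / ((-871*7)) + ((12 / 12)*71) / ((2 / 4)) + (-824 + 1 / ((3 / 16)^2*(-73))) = -103871813945 / 152217702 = -682.39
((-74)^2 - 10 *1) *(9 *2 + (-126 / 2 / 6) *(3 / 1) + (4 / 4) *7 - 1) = -40995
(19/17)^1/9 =19/153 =0.12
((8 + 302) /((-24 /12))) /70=-31 /14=-2.21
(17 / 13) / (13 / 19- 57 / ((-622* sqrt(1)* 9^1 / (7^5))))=602718 / 79190605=0.01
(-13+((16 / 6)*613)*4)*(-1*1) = -19577 / 3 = -6525.67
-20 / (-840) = 1 / 42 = 0.02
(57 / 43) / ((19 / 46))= 138 / 43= 3.21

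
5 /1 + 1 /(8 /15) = 55 /8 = 6.88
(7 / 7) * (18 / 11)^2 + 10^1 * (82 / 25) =21464 / 605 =35.48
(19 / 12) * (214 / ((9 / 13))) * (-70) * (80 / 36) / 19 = -973700 / 243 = -4007.00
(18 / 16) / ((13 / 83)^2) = 62001 / 1352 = 45.86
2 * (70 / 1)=140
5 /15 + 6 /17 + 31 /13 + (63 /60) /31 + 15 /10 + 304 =126855073 /411060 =308.60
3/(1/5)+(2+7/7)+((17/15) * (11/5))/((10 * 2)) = 27187/1500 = 18.12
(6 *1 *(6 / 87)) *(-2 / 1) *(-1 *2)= 48 / 29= 1.66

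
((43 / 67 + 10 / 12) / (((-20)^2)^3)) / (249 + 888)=593 / 29252736000000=0.00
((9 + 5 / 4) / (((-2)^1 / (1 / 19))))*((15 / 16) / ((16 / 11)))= -6765 / 38912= -0.17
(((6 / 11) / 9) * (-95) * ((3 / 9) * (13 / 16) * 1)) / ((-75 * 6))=247 / 71280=0.00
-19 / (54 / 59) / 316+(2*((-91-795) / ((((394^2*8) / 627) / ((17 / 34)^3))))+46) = 242762630243 / 5297894208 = 45.82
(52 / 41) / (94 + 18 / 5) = 65 / 5002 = 0.01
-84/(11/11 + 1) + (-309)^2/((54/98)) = 173238.33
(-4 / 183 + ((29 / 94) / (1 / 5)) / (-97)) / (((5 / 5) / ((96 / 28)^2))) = -864096 / 1946693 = -0.44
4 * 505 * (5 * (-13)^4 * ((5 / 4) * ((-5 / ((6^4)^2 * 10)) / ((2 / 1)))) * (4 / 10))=-72116525 / 3359232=-21.47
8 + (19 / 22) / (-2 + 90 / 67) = 6.68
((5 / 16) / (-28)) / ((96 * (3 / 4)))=-5 / 32256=-0.00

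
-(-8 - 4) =12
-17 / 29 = -0.59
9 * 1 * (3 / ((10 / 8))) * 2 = 216 / 5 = 43.20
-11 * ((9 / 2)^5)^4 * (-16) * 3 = 401202960148878650433 / 65536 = 6121871340162332.92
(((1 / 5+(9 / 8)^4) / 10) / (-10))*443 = -16347143 / 2048000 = -7.98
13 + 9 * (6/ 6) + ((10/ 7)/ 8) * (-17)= 531/ 28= 18.96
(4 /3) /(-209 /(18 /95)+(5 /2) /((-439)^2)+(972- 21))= -1156326 /131869333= -0.01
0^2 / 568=0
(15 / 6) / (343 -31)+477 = 297653 / 624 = 477.01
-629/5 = -125.80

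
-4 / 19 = -0.21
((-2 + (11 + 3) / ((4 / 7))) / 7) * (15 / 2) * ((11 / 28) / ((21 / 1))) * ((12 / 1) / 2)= 7425 / 2744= 2.71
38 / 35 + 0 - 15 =-487 / 35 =-13.91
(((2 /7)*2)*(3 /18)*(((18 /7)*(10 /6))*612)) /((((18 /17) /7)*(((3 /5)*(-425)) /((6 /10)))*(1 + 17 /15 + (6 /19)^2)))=-36822 /21161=-1.74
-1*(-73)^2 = -5329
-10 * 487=-4870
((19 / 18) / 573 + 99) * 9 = 1021105 / 1146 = 891.02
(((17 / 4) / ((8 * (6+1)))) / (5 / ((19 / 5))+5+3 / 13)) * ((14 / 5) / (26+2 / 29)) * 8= 121771 / 12224520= 0.01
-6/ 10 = -3/ 5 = -0.60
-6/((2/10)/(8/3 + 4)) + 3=-197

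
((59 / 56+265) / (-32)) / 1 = -14899 / 1792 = -8.31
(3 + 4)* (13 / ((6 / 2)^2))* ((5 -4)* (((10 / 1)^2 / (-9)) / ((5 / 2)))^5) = -9318400000 / 531441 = -17534.21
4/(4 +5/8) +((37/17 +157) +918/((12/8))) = 485614/629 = 772.04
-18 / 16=-9 / 8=-1.12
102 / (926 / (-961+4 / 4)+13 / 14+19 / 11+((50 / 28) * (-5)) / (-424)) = 199805760 / 3354227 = 59.57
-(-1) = 1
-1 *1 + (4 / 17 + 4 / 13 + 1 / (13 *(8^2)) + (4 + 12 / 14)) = 435767 / 99008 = 4.40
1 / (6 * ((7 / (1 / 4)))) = 1 / 168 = 0.01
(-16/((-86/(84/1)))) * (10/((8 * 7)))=120/43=2.79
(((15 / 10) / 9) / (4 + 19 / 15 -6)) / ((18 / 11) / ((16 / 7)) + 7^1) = -0.03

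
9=9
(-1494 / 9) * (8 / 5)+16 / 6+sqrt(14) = -3944 / 15+sqrt(14) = -259.19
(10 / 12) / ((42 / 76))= 95 / 63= 1.51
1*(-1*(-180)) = 180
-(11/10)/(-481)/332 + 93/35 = 29702789/11178440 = 2.66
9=9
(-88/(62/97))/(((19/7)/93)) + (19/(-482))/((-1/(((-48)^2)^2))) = 936568740/4579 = 204535.65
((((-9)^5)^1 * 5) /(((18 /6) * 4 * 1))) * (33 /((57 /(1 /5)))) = -216513 /76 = -2848.86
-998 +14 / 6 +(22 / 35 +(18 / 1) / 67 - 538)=-10783033 / 7035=-1532.77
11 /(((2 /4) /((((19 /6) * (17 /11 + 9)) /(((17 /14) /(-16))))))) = -493696 /51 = -9680.31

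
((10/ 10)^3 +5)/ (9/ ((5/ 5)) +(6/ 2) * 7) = 1/ 5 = 0.20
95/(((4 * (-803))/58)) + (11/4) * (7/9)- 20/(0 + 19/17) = -9596141/549252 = -17.47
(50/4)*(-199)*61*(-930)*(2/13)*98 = 27658711500/13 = 2127593192.31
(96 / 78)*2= 32 / 13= 2.46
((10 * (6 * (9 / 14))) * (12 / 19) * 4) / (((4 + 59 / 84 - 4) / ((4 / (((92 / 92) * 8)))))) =77760 / 1121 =69.37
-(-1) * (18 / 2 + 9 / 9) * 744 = 7440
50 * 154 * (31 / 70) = 3410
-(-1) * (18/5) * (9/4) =8.10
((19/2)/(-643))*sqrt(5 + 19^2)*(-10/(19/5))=25*sqrt(366)/643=0.74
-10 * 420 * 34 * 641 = -91534800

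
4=4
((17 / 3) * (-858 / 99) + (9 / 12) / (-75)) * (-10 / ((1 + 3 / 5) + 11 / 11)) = 44209 / 234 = 188.93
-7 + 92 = 85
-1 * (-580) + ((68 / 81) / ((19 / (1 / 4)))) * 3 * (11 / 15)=4463287 / 7695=580.02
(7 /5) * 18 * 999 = 125874 /5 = 25174.80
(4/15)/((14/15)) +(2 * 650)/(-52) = -173/7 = -24.71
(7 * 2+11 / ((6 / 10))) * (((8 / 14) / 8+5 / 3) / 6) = 7081 / 756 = 9.37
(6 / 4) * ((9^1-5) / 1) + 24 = 30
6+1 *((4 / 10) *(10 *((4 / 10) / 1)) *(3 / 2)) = 42 / 5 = 8.40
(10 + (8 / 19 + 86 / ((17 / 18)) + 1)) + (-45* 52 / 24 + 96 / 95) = 19349 / 3230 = 5.99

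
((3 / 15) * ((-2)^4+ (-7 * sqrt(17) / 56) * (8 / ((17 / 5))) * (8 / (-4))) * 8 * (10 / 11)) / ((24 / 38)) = 760 * sqrt(17) / 561+ 1216 / 33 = 42.43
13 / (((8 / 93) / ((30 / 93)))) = 195 / 4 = 48.75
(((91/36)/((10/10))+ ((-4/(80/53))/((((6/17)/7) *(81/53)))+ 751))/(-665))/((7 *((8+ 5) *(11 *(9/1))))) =-6990019/58232374200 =-0.00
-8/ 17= -0.47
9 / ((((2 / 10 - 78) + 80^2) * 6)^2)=25 / 3997021284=0.00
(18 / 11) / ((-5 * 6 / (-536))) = 29.24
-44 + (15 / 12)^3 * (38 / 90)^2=-43.65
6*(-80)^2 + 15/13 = 499215/13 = 38401.15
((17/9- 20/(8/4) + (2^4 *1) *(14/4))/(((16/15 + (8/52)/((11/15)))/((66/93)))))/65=52151/127317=0.41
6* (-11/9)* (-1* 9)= 66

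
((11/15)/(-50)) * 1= -11/750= -0.01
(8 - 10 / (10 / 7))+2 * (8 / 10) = 13 / 5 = 2.60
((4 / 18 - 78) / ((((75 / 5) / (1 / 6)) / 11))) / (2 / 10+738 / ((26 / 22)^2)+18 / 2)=-325325 / 18397692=-0.02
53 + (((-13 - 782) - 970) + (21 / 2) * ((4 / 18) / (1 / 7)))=-5087 / 3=-1695.67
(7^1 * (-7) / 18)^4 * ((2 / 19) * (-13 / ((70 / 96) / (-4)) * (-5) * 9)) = -85648472 / 4617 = -18550.68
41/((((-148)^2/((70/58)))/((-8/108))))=-1435/8575416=-0.00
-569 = -569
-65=-65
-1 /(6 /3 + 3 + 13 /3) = -3 /28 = -0.11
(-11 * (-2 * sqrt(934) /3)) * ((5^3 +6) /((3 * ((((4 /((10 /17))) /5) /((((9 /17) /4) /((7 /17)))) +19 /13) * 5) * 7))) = 187330 * sqrt(934) /116557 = 49.12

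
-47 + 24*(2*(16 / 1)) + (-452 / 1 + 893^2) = 797718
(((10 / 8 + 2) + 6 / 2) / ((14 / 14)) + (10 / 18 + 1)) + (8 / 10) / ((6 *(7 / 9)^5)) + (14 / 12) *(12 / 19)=517942849 / 57479940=9.01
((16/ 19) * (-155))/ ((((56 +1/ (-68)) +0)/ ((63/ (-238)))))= 4960/ 8037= 0.62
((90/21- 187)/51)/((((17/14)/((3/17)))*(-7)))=2558/34391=0.07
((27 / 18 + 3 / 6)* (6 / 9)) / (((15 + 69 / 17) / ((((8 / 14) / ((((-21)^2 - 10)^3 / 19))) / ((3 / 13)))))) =16796 / 408561443073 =0.00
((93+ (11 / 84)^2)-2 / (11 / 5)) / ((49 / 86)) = 307409537 / 1901592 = 161.66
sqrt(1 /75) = sqrt(3) /15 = 0.12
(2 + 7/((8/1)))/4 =23/32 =0.72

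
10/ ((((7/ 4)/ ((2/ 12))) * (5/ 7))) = 1.33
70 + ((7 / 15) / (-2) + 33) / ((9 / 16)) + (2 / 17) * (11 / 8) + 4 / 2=1197197 / 9180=130.41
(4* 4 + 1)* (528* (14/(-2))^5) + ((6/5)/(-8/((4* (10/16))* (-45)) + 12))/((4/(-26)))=-409734762267/2716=-150859632.65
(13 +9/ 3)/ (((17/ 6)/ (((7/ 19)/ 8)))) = 84/ 323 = 0.26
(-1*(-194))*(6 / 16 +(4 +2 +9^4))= 5096283 / 4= 1274070.75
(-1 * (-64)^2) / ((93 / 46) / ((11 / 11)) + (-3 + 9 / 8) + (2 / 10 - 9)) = 3768320 / 7961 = 473.35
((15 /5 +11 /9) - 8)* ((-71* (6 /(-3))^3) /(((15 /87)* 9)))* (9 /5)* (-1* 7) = 3920336 /225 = 17423.72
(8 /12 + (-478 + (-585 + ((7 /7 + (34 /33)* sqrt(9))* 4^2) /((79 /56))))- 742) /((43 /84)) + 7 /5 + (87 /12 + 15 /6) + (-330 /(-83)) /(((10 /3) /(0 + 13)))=-211361459377 /62029220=-3407.45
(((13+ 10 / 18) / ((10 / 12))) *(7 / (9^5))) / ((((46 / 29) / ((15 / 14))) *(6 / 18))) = 1769 / 452709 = 0.00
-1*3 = -3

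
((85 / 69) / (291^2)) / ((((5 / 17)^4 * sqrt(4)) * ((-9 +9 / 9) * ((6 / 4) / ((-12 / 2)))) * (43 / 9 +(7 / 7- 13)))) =-1419857 / 21099682500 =-0.00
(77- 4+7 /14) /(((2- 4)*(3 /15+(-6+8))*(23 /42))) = -15435 /506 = -30.50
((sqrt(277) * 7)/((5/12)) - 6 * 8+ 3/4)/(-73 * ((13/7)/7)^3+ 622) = -2470629/32452132+ 3294172 * sqrt(277)/121695495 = 0.37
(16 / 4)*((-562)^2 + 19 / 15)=18950716 / 15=1263381.07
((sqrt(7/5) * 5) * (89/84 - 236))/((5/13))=-51311 * sqrt(35)/84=-3613.81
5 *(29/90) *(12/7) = 58/21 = 2.76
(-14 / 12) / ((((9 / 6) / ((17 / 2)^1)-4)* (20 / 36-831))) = -357 / 971620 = -0.00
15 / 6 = 2.50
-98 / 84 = -7 / 6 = -1.17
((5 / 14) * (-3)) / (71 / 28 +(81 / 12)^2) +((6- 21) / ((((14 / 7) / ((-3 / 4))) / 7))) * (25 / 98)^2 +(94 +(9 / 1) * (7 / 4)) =6639458647 / 59127712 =112.29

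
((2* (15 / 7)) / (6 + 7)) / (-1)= -30 / 91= -0.33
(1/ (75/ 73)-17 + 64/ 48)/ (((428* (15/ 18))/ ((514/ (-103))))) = 283214/ 1377625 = 0.21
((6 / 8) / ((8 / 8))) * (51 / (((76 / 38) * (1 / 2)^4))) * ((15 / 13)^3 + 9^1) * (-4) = -28333152 / 2197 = -12896.29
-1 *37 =-37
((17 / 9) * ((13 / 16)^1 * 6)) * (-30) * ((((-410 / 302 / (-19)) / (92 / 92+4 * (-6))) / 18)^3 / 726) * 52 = 123756270625 / 1216548111249588615696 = 0.00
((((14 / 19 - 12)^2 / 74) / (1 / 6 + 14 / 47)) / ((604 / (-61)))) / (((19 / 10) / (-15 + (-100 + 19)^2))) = -6446032695540 / 5020081523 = -1284.05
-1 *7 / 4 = -7 / 4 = -1.75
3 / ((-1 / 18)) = -54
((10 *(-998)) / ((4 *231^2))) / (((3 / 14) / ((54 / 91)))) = -9980 / 77077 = -0.13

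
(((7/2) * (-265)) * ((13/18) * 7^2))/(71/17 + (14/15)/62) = -3113608225/397608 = -7830.85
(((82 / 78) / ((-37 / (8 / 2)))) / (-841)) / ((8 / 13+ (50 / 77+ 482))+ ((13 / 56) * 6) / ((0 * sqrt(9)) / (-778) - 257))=12981584 / 46422272996817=0.00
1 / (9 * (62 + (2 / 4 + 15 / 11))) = 22 / 12645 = 0.00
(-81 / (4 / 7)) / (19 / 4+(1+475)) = -0.29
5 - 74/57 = 211/57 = 3.70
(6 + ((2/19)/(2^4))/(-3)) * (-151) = -412985/456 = -905.67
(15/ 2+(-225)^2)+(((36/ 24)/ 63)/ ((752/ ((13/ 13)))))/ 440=703637827201/ 13896960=50632.50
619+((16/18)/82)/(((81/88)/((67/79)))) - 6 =1447458187/2361231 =613.01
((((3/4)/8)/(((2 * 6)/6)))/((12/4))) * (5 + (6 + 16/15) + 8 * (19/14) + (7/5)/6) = 1621/4480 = 0.36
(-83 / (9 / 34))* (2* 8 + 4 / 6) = -141100 / 27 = -5225.93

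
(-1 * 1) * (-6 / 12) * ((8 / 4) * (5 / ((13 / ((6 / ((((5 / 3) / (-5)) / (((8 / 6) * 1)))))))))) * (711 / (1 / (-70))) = 5972400 / 13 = 459415.38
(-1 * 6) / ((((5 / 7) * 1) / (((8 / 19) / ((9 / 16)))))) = -1792 / 285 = -6.29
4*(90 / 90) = 4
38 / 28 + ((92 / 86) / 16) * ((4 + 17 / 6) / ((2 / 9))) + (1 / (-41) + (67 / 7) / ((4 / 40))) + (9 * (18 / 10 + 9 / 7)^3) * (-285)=-36409896174821 / 483767200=-75263.26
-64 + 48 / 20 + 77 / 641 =-197043 / 3205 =-61.48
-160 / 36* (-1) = 40 / 9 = 4.44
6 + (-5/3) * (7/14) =31/6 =5.17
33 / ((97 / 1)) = 33 / 97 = 0.34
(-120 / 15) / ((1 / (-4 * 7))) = 224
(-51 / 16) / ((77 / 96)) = -3.97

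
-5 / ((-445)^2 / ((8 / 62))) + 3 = 3683261 / 1227755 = 3.00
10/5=2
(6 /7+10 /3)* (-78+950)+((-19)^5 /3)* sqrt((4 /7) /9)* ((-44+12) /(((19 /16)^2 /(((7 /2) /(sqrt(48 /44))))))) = 76736 /21+28094464* sqrt(231) /27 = 15818427.61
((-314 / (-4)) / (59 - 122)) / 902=-157 / 113652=-0.00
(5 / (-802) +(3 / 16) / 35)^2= 38809 / 50427193600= 0.00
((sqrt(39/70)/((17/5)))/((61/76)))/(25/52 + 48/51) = 1976*sqrt(2730)/536739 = 0.19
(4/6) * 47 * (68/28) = 1598/21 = 76.10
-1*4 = -4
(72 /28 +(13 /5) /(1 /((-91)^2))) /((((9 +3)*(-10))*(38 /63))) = -2260983 /7600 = -297.50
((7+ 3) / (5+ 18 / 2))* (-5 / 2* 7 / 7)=-25 / 14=-1.79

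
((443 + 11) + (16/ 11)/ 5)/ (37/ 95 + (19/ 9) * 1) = 2136303/ 11759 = 181.67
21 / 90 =7 / 30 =0.23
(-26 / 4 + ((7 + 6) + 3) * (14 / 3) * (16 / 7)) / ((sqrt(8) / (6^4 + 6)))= 213745 * sqrt(2) / 4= 75570.27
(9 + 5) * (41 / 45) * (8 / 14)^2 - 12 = -2468 / 315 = -7.83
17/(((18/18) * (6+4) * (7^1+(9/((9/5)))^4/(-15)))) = -0.05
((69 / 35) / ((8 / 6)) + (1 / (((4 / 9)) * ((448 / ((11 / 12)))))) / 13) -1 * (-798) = 372493221 / 465920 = 799.48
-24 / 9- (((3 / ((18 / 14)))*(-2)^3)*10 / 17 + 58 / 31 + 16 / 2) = -2462 / 1581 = -1.56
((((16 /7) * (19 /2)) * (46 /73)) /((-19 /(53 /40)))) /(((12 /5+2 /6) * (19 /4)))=-29256 /398069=-0.07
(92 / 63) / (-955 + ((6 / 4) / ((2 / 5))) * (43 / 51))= -6256 / 4077675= -0.00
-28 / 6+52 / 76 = -227 / 57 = -3.98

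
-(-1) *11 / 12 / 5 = 11 / 60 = 0.18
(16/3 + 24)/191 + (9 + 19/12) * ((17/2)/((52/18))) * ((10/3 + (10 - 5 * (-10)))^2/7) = 3721662257/208572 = 17843.54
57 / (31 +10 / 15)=9 / 5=1.80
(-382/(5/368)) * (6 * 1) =-843456/5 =-168691.20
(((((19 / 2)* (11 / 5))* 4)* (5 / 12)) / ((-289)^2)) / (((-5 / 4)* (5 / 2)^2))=-1672 / 31320375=-0.00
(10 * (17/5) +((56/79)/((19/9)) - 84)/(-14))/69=60004/103569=0.58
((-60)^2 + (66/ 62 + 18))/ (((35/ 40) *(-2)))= -448764/ 217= -2068.04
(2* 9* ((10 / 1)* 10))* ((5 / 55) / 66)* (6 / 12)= 150 / 121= 1.24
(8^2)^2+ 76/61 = 249932/61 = 4097.25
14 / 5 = 2.80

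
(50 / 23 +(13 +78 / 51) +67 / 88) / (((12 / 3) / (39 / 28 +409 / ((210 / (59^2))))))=31117458905 / 1051008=29607.25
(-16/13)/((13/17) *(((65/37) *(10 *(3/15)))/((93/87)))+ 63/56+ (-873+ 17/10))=0.00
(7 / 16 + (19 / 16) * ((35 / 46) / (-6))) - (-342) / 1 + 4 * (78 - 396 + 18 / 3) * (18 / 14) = -39019739 / 30912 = -1262.28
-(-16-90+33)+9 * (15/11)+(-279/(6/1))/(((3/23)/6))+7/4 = -90287/44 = -2051.98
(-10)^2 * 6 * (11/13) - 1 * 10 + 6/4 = 12979/26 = 499.19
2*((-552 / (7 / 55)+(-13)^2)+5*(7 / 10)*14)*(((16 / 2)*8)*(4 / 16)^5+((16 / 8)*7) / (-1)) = 3214991 / 28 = 114821.11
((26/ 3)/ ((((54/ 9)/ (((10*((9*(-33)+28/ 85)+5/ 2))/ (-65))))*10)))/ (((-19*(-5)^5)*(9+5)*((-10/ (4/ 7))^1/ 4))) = -100018/ 55641796875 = -0.00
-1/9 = -0.11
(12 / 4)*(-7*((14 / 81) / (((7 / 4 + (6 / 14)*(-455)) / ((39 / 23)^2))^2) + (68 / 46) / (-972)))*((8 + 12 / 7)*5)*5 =102410580707950 / 13544262144009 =7.56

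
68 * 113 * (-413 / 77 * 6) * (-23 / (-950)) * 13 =-406660332 / 5225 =-77829.73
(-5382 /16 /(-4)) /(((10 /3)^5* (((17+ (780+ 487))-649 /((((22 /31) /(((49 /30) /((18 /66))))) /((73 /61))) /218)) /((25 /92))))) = -15608619 /401265055078400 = -0.00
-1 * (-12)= 12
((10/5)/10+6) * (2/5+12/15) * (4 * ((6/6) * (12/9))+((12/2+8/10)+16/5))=2852/25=114.08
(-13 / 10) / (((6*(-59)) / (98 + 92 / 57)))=36907 / 100890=0.37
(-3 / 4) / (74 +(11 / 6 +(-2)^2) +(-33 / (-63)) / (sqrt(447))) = -94423833 / 10050891478 +693 * sqrt(447) / 5025445739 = -0.01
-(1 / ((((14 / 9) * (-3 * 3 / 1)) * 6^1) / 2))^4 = -1 / 3111696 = -0.00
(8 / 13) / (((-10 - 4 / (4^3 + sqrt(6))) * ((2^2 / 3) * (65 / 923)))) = -2191557 / 3364855 - 213 * sqrt(6) / 3364855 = -0.65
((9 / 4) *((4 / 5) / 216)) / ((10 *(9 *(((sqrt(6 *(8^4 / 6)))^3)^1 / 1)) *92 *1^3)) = 1 / 260466278400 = 0.00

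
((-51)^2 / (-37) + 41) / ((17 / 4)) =-4336 / 629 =-6.89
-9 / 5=-1.80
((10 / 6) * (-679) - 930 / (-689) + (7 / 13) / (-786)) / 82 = -204042667 / 14802476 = -13.78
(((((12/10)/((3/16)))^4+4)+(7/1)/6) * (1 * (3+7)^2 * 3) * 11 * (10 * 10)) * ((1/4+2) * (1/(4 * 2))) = 156193067.25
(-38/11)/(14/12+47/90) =-45/22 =-2.05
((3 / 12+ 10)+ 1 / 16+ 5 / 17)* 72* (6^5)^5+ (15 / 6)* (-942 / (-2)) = 738192428697124696267875 / 34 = 21711542020503667537290.44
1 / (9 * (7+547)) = 1 / 4986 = 0.00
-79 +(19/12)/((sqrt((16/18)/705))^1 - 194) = -37734363041/477600824 - 19 * sqrt(1410)/477600824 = -79.01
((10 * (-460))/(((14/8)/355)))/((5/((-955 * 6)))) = 7485672000/7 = 1069381714.29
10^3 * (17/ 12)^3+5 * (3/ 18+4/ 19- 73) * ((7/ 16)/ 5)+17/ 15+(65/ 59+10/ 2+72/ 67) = 914888927407/ 324462240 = 2819.71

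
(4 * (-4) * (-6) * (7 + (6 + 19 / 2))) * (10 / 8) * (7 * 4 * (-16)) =-1209600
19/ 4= 4.75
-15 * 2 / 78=-5 / 13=-0.38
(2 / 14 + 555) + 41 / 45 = 175157 / 315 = 556.05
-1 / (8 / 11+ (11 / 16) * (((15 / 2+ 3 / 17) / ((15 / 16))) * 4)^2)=-79475 / 58672136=-0.00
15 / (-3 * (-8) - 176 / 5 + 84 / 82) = -3075 / 2086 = -1.47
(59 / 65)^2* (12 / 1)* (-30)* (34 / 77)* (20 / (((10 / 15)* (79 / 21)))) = -153386784 / 146861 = -1044.44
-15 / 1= -15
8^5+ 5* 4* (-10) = 32568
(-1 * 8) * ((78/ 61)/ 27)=-208/ 549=-0.38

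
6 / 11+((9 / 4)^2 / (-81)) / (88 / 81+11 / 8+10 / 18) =22569 / 43010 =0.52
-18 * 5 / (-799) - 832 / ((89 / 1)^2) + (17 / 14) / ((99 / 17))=1895743123 / 8771826294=0.22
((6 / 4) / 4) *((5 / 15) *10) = 5 / 4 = 1.25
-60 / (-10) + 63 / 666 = 451 / 74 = 6.09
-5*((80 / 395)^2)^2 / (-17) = 327680 / 662151377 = 0.00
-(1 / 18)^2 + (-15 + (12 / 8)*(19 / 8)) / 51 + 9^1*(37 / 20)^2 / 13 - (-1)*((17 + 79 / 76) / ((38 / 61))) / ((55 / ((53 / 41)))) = 1645330859021 / 582895942200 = 2.82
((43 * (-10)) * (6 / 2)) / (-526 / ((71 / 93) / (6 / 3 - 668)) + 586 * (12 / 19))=-290035 / 103251274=-0.00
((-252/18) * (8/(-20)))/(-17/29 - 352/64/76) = -123424/14515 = -8.50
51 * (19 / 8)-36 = 681 / 8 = 85.12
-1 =-1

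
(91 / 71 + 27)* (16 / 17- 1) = -2008 / 1207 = -1.66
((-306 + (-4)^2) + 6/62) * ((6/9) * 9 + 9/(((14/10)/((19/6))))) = -7641.02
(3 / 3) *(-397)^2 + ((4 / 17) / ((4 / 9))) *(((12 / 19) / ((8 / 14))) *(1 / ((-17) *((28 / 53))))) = 3461722645 / 21964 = 157608.93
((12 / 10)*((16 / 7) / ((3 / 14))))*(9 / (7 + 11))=32 / 5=6.40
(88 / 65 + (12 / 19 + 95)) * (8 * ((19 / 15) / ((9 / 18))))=1916432 / 975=1965.57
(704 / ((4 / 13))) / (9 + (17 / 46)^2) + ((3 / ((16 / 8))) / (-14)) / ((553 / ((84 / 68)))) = 182056132435 / 726998132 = 250.42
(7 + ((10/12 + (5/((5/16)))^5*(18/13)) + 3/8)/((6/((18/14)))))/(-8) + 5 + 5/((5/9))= -452832329/11648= -38876.40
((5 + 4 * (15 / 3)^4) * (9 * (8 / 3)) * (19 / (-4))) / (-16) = 142785 / 8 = 17848.12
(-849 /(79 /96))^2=6642902016 /6241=1064397.05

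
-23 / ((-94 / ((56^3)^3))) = 1325232950078006.47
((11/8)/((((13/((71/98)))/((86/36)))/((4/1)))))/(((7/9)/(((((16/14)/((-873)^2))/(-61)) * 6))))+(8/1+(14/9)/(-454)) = 878015882837825/109799013269673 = 8.00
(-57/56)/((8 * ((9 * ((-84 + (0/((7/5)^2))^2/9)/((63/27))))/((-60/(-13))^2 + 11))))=103721/8176896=0.01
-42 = -42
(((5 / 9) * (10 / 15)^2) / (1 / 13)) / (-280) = -13 / 1134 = -0.01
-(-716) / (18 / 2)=716 / 9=79.56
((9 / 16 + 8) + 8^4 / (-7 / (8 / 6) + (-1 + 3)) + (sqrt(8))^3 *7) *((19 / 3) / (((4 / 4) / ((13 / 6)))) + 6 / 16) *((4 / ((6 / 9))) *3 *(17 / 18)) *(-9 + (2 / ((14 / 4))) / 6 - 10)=254792533615 / 44928 - 13700470 *sqrt(2) / 27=4953523.06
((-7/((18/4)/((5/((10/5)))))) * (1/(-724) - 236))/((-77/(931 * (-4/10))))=17675035/3982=4438.73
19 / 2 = 9.50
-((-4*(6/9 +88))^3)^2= -1450941049410420736/729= -1990316940206338.46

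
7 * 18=126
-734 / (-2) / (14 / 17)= 6239 / 14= 445.64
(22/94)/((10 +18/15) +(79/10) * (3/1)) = 110/16403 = 0.01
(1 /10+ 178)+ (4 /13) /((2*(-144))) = 833503 /4680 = 178.10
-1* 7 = -7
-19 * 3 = -57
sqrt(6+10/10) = sqrt(7) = 2.65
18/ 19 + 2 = 56/ 19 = 2.95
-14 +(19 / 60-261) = -16481 / 60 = -274.68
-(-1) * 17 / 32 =17 / 32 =0.53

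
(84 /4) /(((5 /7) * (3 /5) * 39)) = 49 /39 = 1.26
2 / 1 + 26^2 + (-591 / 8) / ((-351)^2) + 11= 226361107 / 328536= 689.00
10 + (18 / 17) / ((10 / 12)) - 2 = 788 / 85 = 9.27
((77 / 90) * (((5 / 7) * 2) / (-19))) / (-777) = 11 / 132867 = 0.00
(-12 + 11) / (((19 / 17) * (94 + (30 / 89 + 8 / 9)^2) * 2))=-10907217 / 2328443084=-0.00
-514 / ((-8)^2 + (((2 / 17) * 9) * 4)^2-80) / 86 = -74273 / 24080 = -3.08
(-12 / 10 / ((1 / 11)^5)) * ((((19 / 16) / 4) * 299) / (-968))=22684233 / 1280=17722.06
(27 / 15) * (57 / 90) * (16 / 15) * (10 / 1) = 304 / 25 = 12.16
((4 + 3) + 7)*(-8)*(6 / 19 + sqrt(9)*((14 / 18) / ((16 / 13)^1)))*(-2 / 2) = 14119 / 57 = 247.70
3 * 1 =3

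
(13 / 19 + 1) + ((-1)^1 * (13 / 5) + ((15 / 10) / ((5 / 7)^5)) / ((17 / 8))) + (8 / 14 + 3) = 45587722 / 7065625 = 6.45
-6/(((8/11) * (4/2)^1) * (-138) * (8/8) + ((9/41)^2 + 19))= 55473/1679714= 0.03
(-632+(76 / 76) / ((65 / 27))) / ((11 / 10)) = -82106 / 143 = -574.17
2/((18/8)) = 8/9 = 0.89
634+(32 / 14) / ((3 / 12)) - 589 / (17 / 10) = 35304 / 119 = 296.67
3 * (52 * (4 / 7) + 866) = 18810 / 7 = 2687.14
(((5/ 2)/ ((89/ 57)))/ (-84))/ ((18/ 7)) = -95/ 12816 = -0.01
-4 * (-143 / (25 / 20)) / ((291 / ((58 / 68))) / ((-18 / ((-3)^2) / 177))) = -66352 / 4378095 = -0.02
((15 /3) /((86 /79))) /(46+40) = 395 /7396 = 0.05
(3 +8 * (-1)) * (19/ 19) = -5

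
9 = 9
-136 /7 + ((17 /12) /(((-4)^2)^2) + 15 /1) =-95113 /21504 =-4.42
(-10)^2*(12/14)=85.71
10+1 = 11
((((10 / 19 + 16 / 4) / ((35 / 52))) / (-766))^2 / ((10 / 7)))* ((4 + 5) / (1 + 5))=0.00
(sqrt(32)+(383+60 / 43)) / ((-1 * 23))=-16529 / 989-4 * sqrt(2) / 23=-16.96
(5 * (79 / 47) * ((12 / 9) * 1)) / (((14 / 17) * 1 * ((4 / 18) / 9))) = 551.08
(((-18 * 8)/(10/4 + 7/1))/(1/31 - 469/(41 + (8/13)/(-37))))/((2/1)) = 43999416/66248687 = 0.66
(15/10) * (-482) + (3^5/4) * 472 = 27951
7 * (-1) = -7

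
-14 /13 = -1.08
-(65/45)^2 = -169/81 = -2.09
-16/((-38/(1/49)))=8/931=0.01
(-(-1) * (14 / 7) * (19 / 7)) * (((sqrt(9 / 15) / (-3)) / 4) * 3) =-19 * sqrt(15) / 70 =-1.05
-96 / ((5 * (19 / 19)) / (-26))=2496 / 5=499.20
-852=-852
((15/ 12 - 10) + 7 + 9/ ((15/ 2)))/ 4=-11/ 80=-0.14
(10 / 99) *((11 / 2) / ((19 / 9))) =0.26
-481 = -481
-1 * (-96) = 96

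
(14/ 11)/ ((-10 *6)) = -7/ 330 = -0.02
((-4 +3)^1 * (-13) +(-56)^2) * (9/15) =9447/5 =1889.40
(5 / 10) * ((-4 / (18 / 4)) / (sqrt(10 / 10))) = -4 / 9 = -0.44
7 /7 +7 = 8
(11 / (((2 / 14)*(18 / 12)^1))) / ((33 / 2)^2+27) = 88 / 513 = 0.17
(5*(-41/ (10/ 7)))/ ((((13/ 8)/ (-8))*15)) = 9184/ 195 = 47.10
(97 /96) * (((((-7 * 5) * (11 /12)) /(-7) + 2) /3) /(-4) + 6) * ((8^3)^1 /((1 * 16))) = 76145 /432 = 176.26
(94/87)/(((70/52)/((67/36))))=40937/27405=1.49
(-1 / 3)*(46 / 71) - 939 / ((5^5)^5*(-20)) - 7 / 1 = -7.22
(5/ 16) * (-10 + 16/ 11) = -235/ 88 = -2.67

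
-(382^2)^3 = -3107278481449024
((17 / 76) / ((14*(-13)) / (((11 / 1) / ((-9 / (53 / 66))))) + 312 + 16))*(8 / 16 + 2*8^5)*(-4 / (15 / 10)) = -76.14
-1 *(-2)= 2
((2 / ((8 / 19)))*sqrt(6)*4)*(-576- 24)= -27924.18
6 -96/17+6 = 6.35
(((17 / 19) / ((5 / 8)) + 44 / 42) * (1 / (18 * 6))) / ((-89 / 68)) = -84082 / 4793985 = -0.02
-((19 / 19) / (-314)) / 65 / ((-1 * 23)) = -1 / 469430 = -0.00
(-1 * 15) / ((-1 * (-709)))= -15 / 709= -0.02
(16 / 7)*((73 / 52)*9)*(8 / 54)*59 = 68912 / 273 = 252.42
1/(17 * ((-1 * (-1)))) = 1/17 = 0.06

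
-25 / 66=-0.38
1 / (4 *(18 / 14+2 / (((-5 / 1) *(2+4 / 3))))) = 175 / 816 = 0.21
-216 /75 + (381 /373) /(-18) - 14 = -947611 /55950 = -16.94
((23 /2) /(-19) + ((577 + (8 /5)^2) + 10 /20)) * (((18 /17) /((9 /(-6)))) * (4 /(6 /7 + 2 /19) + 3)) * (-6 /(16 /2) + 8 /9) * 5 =-21010063 /10336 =-2032.71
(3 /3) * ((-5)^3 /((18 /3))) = -125 /6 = -20.83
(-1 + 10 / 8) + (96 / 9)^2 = 4105 / 36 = 114.03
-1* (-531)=531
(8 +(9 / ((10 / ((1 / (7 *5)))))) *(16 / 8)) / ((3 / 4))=5636 / 525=10.74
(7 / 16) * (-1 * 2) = -7 / 8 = -0.88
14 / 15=0.93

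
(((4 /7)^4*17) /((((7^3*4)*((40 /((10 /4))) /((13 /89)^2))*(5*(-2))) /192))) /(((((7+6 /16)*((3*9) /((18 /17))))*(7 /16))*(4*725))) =-1384448 /9766171712703875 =-0.00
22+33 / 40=913 / 40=22.82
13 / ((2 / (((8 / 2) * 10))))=260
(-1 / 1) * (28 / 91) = -4 / 13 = -0.31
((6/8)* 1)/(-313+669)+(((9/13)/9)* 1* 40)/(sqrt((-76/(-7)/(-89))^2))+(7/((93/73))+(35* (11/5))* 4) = 338.72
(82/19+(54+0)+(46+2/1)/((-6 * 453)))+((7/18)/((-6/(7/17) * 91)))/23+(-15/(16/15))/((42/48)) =465542649521/11024844012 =42.23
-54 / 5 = -10.80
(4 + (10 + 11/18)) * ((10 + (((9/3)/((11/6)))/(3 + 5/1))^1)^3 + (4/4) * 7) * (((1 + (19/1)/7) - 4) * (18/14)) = -23963281031/4174016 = -5741.06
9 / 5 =1.80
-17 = -17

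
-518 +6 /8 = -517.25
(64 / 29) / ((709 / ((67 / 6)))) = 2144 / 61683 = 0.03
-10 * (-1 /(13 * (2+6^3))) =5 /1417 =0.00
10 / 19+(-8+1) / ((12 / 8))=-236 / 57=-4.14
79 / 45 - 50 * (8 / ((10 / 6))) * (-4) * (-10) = -431921 / 45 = -9598.24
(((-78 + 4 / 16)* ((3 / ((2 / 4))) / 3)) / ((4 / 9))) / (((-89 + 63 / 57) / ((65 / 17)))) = 691353 / 45424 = 15.22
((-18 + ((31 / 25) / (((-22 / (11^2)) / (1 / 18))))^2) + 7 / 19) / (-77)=269140661 / 1185030000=0.23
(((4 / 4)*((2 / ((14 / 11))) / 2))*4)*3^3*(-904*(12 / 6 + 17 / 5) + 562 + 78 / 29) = -371815488 / 1015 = -366320.68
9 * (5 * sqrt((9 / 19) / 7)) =135 * sqrt(133) / 133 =11.71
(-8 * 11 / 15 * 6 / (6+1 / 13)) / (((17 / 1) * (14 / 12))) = -13728 / 47005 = -0.29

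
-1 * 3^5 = -243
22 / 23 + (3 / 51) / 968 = 362055 / 378488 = 0.96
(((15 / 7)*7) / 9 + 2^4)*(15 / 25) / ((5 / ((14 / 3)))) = 742 / 75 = 9.89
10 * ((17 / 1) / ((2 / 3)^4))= 6885 / 8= 860.62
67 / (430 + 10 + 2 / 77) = 5159 / 33882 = 0.15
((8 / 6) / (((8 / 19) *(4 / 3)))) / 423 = 19 / 3384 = 0.01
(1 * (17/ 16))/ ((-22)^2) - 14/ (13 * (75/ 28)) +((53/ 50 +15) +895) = 6875848351/ 7550400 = 910.66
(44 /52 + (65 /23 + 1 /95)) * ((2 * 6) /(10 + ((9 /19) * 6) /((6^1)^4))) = 30127392 /6818695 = 4.42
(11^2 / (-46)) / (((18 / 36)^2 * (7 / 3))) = -726 / 161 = -4.51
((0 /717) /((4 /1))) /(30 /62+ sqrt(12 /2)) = 0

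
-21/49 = -3/7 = -0.43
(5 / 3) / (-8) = -5 / 24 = -0.21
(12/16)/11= 3/44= 0.07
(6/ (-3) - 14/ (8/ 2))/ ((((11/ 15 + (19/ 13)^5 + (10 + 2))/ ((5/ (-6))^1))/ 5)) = 510527875/ 432233792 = 1.18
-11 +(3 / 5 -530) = -540.40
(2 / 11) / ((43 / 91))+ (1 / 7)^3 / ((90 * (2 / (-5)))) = 2246863 / 5840604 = 0.38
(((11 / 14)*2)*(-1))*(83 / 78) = -913 / 546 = -1.67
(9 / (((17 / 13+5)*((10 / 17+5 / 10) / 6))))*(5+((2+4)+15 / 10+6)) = 5967 / 41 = 145.54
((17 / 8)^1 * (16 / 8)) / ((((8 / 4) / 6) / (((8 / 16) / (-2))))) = -51 / 16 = -3.19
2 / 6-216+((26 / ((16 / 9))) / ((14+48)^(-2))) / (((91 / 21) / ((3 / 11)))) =219289 / 66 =3322.56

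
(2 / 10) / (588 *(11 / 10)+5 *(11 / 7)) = 7 / 22913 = 0.00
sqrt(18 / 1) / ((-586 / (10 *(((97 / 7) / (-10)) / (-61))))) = -291 *sqrt(2) / 250222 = -0.00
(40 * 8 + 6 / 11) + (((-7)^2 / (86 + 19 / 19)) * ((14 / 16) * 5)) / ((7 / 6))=411711 / 1276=322.66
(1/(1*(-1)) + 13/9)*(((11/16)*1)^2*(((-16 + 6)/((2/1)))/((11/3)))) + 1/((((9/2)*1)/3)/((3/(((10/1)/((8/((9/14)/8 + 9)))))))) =-35881/325440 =-0.11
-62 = -62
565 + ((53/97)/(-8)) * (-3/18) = 2630693/4656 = 565.01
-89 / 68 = -1.31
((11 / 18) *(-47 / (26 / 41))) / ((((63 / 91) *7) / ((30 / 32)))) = -105985 / 12096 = -8.76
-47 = -47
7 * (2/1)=14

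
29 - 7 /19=544 /19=28.63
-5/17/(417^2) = -5/2956113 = -0.00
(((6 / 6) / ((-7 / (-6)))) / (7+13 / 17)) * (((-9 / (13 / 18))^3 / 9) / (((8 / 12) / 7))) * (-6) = 36137988 / 24167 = 1495.34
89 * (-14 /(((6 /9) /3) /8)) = -44856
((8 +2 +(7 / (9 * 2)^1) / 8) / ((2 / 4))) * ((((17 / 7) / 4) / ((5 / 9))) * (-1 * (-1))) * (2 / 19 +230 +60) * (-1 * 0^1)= 0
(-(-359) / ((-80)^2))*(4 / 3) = 359 / 4800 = 0.07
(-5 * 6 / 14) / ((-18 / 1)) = 5 / 42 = 0.12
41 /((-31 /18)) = -738 /31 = -23.81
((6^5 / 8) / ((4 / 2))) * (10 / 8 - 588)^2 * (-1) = -1338543387 / 8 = -167317923.38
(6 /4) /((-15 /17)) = -17 /10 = -1.70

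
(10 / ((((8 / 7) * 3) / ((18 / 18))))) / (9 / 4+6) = 35 / 99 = 0.35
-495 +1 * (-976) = -1471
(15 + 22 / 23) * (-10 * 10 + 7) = -34131 / 23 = -1483.96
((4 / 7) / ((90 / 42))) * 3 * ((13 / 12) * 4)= 52 / 15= 3.47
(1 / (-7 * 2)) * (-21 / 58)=3 / 116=0.03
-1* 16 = -16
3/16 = 0.19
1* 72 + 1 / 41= 2953 / 41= 72.02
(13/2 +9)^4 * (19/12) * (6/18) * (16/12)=17546899/432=40617.82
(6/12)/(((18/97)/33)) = 1067/12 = 88.92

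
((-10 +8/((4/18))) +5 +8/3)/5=101/15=6.73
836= 836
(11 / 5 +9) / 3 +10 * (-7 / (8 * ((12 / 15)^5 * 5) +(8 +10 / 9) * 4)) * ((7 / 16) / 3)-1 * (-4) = 251768959 / 33447360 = 7.53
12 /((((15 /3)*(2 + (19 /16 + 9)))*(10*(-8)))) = -4 /1625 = -0.00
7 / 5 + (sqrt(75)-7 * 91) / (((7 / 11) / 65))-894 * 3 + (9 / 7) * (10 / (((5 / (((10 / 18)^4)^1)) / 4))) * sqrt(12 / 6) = -338728 / 5 + 5000 * sqrt(2) / 5103 + 3575 * sqrt(3) / 7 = -66859.63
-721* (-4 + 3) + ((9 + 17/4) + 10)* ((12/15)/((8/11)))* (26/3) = 18853/20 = 942.65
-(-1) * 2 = 2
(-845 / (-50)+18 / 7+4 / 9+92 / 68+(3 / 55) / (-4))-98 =-3616523 / 47124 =-76.74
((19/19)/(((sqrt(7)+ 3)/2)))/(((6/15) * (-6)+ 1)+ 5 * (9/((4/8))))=15/443 - 5 * sqrt(7)/443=0.00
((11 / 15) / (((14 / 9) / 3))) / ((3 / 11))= 363 / 70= 5.19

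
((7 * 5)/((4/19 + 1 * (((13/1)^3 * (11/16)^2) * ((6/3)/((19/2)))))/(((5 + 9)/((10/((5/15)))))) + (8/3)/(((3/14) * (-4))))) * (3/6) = 1340640/35684219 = 0.04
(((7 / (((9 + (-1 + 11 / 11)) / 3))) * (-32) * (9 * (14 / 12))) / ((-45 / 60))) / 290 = 1568 / 435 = 3.60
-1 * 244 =-244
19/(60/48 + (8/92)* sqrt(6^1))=201020/12841 -13984* sqrt(6)/12841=12.99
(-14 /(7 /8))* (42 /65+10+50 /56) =-84004 /455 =-184.62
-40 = -40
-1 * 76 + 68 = -8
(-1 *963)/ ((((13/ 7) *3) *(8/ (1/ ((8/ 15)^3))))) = -7583625/ 53248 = -142.42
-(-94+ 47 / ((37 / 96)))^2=-1069156 / 1369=-780.98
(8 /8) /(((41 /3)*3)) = 1 /41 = 0.02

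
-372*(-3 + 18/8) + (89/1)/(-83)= 277.93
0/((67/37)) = 0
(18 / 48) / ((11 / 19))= 57 / 88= 0.65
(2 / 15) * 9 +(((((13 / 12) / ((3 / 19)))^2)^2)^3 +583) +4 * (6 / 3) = 257830010966649963789444956261 / 23691906691608084480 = 10882619720.01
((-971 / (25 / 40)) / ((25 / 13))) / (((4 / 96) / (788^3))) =-1185884693041152 / 125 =-9487077544329.22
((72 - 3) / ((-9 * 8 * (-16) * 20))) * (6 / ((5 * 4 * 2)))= 23 / 51200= 0.00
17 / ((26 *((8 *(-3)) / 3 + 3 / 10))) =-85 / 1001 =-0.08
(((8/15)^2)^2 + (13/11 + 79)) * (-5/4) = -22348153/222750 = -100.33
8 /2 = 4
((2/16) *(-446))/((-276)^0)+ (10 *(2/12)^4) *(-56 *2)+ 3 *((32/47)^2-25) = -93203059/715716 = -130.22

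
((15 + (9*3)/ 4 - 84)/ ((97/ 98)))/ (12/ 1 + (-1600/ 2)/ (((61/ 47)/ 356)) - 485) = 744261/ 2602403882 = 0.00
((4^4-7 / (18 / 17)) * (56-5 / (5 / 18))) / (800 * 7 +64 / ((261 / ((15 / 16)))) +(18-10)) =2473439 / 1463748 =1.69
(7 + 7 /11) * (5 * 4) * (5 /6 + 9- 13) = -5320 /11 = -483.64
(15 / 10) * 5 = 15 / 2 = 7.50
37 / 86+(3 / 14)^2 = 4013 / 8428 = 0.48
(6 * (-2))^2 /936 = 2 /13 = 0.15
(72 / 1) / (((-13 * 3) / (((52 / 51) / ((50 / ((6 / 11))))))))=-96 / 4675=-0.02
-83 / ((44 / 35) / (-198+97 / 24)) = 13522775 / 1056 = 12805.66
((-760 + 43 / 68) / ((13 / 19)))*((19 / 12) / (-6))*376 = 876124979 / 7956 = 110121.29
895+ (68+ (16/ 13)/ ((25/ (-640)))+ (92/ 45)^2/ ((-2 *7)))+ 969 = 350158204/ 184275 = 1900.19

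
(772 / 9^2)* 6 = 1544 / 27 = 57.19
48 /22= 24 /11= 2.18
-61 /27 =-2.26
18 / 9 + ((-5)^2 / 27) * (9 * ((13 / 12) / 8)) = 901 / 288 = 3.13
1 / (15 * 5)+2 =151 / 75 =2.01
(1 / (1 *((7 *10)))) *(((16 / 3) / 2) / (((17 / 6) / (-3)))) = -24 / 595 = -0.04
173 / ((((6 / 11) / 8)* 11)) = 692 / 3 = 230.67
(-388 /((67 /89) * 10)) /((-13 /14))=241724 /4355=55.50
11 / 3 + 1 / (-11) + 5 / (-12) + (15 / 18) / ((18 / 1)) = 952 / 297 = 3.21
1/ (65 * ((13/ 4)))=0.00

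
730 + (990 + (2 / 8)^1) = 6881 / 4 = 1720.25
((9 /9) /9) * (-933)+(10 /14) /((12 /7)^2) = -14893 /144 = -103.42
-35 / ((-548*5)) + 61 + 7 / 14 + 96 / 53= 1839185 / 29044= 63.32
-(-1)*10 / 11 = 10 / 11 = 0.91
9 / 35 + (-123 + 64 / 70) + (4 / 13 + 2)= -54382 / 455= -119.52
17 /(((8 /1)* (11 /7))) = 119 /88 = 1.35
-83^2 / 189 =-6889 / 189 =-36.45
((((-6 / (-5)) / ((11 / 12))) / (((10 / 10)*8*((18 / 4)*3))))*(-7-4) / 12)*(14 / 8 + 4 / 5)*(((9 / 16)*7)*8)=-357 / 400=-0.89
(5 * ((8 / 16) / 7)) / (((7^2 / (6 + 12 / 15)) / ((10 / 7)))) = 170 / 2401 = 0.07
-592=-592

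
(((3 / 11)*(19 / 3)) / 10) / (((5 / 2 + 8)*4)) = 19 / 4620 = 0.00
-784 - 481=-1265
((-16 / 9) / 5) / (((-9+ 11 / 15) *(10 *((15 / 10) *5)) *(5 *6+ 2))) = 1 / 55800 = 0.00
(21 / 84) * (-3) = -3 / 4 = -0.75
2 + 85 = 87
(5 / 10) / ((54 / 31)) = 31 / 108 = 0.29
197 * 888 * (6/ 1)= 1049616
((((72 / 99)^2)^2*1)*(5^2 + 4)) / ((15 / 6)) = 237568 / 73205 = 3.25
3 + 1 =4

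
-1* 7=-7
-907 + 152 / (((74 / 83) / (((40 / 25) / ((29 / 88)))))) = -79.26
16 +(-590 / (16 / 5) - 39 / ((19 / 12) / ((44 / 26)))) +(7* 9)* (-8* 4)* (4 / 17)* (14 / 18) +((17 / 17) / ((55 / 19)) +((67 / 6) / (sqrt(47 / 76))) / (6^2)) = -82238439 / 142120 +67* sqrt(893) / 5076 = -578.26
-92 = -92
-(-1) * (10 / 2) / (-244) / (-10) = 1 / 488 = 0.00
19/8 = 2.38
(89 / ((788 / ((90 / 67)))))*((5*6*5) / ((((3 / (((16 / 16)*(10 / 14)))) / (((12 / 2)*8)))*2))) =12015000 / 92393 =130.04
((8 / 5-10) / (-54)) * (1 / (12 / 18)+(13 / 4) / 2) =35 / 72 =0.49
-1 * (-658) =658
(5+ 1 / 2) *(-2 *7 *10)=-770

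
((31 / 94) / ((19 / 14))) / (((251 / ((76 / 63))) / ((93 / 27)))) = 3844 / 955557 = 0.00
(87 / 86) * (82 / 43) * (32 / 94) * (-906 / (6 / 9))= -77560848 / 86903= -892.50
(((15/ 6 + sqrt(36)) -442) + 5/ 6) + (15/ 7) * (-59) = -11741/ 21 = -559.10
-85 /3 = -28.33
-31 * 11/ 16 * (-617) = 13149.81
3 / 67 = 0.04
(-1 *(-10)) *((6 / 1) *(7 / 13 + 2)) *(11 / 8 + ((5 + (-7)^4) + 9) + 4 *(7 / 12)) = 9578085 / 26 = 368387.88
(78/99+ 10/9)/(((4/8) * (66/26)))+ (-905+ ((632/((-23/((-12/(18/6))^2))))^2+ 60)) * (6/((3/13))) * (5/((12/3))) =21618920405849/3456486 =6254595.10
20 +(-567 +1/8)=-4375/8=-546.88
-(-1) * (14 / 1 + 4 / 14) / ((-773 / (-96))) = 9600 / 5411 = 1.77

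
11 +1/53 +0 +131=7527/53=142.02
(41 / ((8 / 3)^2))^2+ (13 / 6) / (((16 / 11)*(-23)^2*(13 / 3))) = 33.24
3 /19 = 0.16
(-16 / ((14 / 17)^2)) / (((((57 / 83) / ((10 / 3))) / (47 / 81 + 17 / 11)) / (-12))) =7269020480 / 2488563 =2920.97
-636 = -636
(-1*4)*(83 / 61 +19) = -4968 / 61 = -81.44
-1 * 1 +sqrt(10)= -1 +sqrt(10)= 2.16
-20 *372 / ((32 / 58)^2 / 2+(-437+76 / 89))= 17.06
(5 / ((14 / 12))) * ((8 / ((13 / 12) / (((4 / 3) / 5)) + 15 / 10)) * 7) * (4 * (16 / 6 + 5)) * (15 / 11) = 1766400 / 979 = 1804.29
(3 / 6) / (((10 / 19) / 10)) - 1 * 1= 17 / 2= 8.50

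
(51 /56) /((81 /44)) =187 /378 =0.49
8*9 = 72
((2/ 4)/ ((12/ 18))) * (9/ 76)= 27/ 304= 0.09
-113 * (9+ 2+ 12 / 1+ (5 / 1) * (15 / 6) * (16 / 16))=-8023 / 2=-4011.50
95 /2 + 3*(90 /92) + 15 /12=4755 /92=51.68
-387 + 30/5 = -381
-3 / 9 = -1 / 3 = -0.33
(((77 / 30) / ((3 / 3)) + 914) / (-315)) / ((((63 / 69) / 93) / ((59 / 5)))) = -1156716299 / 330750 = -3497.25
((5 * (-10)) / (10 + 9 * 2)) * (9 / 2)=-225 / 28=-8.04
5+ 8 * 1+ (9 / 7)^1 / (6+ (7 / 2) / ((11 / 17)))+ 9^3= 1303892 / 1757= 742.11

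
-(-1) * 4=4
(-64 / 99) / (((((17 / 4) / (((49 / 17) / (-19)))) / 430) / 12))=21575680 / 181203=119.07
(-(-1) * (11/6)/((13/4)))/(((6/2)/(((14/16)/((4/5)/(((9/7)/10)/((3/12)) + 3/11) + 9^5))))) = 0.00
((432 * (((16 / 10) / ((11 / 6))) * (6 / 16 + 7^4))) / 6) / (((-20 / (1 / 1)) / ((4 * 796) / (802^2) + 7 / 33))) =-31865285700 / 19456921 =-1637.74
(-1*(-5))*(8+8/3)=160/3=53.33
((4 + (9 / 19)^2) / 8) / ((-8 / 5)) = -7625 / 23104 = -0.33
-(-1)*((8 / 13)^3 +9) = 20285 / 2197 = 9.23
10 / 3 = 3.33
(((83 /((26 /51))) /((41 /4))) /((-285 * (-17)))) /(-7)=-166 /354445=-0.00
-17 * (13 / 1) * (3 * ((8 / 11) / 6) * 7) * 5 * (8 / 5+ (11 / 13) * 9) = -285124 / 11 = -25920.36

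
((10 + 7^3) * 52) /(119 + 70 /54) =152.59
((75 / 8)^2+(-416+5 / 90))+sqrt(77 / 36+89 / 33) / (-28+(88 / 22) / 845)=-188959 / 576 - 845 * sqrt(21065) / 1561296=-328.13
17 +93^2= 8666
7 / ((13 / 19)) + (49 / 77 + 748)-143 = 88069 / 143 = 615.87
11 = 11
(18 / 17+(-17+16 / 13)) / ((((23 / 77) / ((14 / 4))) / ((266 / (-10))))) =233054437 / 50830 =4584.98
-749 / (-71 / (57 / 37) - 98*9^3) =42693 / 4074821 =0.01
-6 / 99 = -2 / 33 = -0.06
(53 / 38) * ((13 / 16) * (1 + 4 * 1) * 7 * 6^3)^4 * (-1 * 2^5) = -1207192456241533125 / 19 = -63536445065343848.68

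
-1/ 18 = -0.06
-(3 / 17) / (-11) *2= 6 / 187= 0.03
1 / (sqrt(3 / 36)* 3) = 2* sqrt(3) / 3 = 1.15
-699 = -699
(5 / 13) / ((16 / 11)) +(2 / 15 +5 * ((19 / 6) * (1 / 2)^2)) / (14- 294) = 109117 / 436800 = 0.25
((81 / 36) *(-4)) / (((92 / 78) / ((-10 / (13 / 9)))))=1215 / 23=52.83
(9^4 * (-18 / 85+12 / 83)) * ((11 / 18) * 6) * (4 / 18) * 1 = -2534004 / 7055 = -359.18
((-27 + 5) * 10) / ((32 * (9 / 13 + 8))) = -715 / 904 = -0.79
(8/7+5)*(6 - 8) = -86/7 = -12.29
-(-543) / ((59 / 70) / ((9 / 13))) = 342090 / 767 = 446.01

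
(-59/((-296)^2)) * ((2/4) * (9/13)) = -531/2278016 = -0.00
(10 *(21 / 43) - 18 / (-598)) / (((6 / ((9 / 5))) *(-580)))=-189531 / 74570600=-0.00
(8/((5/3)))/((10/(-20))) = -48/5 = -9.60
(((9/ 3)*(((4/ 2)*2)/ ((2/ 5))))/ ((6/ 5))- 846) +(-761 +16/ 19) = -30042/ 19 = -1581.16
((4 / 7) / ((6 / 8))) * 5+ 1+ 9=290 / 21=13.81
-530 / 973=-0.54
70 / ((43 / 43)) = 70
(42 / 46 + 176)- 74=2367 / 23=102.91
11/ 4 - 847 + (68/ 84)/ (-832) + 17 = -14453729/ 17472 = -827.25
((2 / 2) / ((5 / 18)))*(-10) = -36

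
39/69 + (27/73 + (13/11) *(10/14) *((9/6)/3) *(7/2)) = 178215/73876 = 2.41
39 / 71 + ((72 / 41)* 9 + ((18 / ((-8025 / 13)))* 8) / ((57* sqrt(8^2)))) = 2419550089 / 147951575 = 16.35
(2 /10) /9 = 1 /45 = 0.02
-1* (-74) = 74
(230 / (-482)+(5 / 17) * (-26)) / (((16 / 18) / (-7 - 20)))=8088255 / 32776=246.77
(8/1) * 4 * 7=224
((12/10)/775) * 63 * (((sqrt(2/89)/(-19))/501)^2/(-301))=-12/149303611596625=-0.00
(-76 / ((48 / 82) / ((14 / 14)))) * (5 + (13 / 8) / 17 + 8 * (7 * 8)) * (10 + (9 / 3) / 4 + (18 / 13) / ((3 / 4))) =-31441807145 / 42432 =-740992.82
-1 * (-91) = 91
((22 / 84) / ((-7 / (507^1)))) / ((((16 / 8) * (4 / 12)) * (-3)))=1859 / 196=9.48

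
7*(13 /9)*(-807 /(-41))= 24479 /123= 199.02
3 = 3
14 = 14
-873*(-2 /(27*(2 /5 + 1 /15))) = 970 /7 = 138.57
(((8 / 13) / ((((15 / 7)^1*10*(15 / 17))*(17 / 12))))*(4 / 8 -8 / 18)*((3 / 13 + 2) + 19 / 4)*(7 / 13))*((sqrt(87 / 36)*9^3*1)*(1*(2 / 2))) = 5.44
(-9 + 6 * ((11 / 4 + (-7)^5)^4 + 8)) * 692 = 10594582792002803724615 / 32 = 331080712250087616394.22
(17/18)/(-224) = -17/4032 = -0.00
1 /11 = 0.09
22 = 22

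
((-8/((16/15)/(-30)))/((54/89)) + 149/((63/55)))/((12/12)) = 63115/126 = 500.91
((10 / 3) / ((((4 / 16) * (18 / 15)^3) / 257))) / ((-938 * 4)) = -160625 / 303912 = -0.53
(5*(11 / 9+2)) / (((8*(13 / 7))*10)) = 203 / 1872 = 0.11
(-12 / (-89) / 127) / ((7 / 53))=636 / 79121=0.01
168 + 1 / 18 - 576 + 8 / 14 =-51329 / 126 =-407.37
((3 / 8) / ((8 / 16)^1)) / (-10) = -3 / 40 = -0.08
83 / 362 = 0.23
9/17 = 0.53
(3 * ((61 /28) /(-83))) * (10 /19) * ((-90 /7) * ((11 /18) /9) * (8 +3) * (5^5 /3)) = 576640625 /1390914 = 414.58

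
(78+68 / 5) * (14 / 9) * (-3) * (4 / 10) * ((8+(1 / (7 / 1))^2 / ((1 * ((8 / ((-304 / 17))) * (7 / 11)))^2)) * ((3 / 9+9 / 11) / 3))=-14763325888 / 27259925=-541.58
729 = 729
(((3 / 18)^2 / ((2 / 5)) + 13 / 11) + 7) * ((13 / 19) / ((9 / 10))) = 424775 / 67716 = 6.27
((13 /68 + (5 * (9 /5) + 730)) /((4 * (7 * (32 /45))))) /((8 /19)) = 42976575 /487424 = 88.17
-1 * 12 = -12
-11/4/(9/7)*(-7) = 539/36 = 14.97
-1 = -1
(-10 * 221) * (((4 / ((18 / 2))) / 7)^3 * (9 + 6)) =-707200 / 83349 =-8.48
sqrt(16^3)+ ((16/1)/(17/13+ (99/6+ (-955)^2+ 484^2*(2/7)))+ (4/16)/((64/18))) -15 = 1119105632679/22806157184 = 49.07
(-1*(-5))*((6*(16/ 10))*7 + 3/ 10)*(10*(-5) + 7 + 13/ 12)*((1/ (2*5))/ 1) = -22635/ 16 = -1414.69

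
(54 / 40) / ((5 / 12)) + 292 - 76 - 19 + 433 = 15831 / 25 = 633.24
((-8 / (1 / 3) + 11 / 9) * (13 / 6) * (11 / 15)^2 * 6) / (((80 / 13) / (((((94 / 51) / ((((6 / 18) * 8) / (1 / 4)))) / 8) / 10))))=-39405223 / 705024000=-0.06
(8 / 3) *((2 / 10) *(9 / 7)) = 24 / 35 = 0.69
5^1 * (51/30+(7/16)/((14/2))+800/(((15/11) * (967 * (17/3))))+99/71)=304764509/18674704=16.32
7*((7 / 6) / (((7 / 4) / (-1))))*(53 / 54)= -371 / 81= -4.58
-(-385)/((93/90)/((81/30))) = 31185/31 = 1005.97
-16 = -16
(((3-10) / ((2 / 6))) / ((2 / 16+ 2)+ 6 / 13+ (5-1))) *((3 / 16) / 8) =-819 / 10960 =-0.07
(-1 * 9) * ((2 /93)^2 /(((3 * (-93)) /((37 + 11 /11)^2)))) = 5776 /268119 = 0.02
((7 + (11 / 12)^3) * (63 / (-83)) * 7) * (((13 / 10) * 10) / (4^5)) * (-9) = 25658997 / 5439488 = 4.72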